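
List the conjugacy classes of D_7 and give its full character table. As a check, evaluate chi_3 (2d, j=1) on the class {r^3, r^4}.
Conjugacy classes: {e} of size 1, {r^1, r^6} of size 2, {r^2, r^5} of size 2, {r^3, r^4} of size 2, {s, sr, ..., sr^6} of size 7.
Character table:
  irrep \ class              {e} (size 1)  {r^1, r^6} (size 2)  {r^2, r^5} (size 2)  {r^3, r^4} (size 2)  {s, sr, ..., sr^6} (size 7)
  chi_1 (triv)               1             1                    1                    1                    1                          
  chi_2 (sign: r->1, s->-1)  1             1                    1                    1                    -1                         
  chi_3 (2d, j=1)            2             2*cos(2*pi/7)        -2*cos(3*pi/7)       -2*cos(pi/7)         0                          
  chi_4 (2d, j=2)            2             -2*cos(3*pi/7)       -2*cos(pi/7)         2*cos(2*pi/7)        0                          
  chi_5 (2d, j=3)            2             -2*cos(pi/7)         2*cos(2*pi/7)        -2*cos(3*pi/7)       0                          

Spot check: chi_3 (2d, j=1) on {r^3, r^4} = -2*cos(pi/7).

Why: D_7 has order 2*7 = 14 with 5 conjugacy classes, hence 5 irreducibles. Sum of squared dims 1 + 1 + 4 + 4 + 4 = 14 = |G|. Linear characters come from the abelianisation; the 2-dimensional irreps have character r^k -> 2*cos(2*pi*j*k/7), reflections -> 0.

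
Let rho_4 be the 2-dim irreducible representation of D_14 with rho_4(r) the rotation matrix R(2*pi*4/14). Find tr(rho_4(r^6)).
chi_{rho_4}(r^6) = 2*cos(2*pi*4*6/14) = -2*cos(3*pi/7)

Proof sketch: rho_4(r^6) is rotation by angle 2*pi*4*6/14, whose trace is 2*cos(2*pi*4*6/14) = -2*cos(3*pi/7).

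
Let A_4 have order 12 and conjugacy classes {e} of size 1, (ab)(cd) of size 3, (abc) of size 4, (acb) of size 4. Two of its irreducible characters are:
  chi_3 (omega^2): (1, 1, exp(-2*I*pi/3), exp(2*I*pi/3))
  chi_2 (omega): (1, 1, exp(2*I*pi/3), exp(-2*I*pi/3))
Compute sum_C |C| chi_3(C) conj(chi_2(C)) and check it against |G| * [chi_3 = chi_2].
Sum = 0; so <chi_3, chi_2> = 0 (distinct irreducibles are orthogonal).

Details: Compute term by term over conjugacy classes (|C| * chi_3(C) * conj(chi_2(C))):
  1*(1)*conj(1) + 3*(1)*conj(1) + 4*(exp(-2*I*pi/3))*conj(exp(2*I*pi/3)) + 4*(exp(2*I*pi/3))*conj(exp(-2*I*pi/3))
  = (1) + (3) + (4*exp(2*I*pi/3)) + (4*exp(-2*I*pi/3))
  = 0.
(Exp terms are combined using exp(i*s)*conj(exp(i*t)) = exp(i*(s-t)), and sums of them are collapsed using the identity that for every m > 1 the m distinct m-th roots of unity sum to 0, e.g. 1 + exp(2*I*pi/3) + exp(-2*I*pi/3) = 0.)
Dividing by |G| = 12 gives 0/12 = 0, matching the row-orthogonality relation <chi_3, chi_2> = [chi_3 = chi_2].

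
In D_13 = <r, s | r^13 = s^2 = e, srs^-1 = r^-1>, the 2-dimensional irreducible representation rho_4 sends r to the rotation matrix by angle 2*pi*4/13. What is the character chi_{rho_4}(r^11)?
chi_{rho_4}(r^11) = 2*cos(2*pi*4*11/13) = -2*cos(3*pi/13)

Reasoning: rho_4(r^11) is rotation by angle 2*pi*4*11/13, whose trace is 2*cos(2*pi*4*11/13) = -2*cos(3*pi/13).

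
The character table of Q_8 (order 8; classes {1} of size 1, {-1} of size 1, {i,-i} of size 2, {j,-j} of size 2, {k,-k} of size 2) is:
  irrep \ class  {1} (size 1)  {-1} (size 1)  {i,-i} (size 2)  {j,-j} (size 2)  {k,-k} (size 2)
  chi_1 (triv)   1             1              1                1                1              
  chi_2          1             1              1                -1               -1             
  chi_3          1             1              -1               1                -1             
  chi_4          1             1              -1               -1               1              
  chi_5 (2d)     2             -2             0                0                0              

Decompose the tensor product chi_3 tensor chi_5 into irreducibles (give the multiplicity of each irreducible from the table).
chi_3 tensor chi_5 = chi_5 (all other irreducibles have multiplicity 0).

Explanation: The character of a tensor product is the pointwise product (chi_3 * chi_5)(C) = chi_3(C) * chi_5(C):
  {1}: (1)*(2), {-1}: (1)*(-2), {i,-i}: (-1)*(0), {j,-j}: (1)*(0), {k,-k}: (-1)*(0)
so (chi_3 * chi_5) takes values
  {1} -> 2, {-1} -> -2, {i,-i} -> 0, {j,-j} -> 0, {k,-k} -> 0.
Now take the inner product of this character with each irreducible chi from the table, <chi_3*chi_5, chi> = (1/8) sum_C |C| (chi_3*chi_5)(C) conj(chi(C)):
  <chi_3*chi_5, chi_1> = (1/8)[1*(2)*conj(1) + 1*(-2)*conj(1) + 2*(0)*conj(1) + 2*(0)*conj(1) + 2*(0)*conj(1)]
      = (1/8)[(2) + (-2) + (0) + (0) + (0)] = 0/8 = 0
  <chi_3*chi_5, chi_2> = (1/8)[1*(2)*conj(1) + 1*(-2)*conj(1) + 2*(0)*conj(1) + 2*(0)*conj(-1) + 2*(0)*conj(-1)]
      = (1/8)[(2) + (-2) + (0) + (0) + (0)] = 0/8 = 0
  <chi_3*chi_5, chi_3> = (1/8)[1*(2)*conj(1) + 1*(-2)*conj(1) + 2*(0)*conj(-1) + 2*(0)*conj(1) + 2*(0)*conj(-1)]
      = (1/8)[(2) + (-2) + (0) + (0) + (0)] = 0/8 = 0
  <chi_3*chi_5, chi_4> = (1/8)[1*(2)*conj(1) + 1*(-2)*conj(1) + 2*(0)*conj(-1) + 2*(0)*conj(-1) + 2*(0)*conj(1)]
      = (1/8)[(2) + (-2) + (0) + (0) + (0)] = 0/8 = 0
  <chi_3*chi_5, chi_5> = (1/8)[1*(2)*conj(2) + 1*(-2)*conj(-2) + 2*(0)*conj(0) + 2*(0)*conj(0) + 2*(0)*conj(0)]
      = (1/8)[(4) + (4) + (0) + (0) + (0)] = 8/8 = 1
Hence the multiplicities are chi_5: 1. Dimension check: dim(chi_3)*dim(chi_5) = 1*2 = 2 and sum (mult * dim) = 1*2 = 2.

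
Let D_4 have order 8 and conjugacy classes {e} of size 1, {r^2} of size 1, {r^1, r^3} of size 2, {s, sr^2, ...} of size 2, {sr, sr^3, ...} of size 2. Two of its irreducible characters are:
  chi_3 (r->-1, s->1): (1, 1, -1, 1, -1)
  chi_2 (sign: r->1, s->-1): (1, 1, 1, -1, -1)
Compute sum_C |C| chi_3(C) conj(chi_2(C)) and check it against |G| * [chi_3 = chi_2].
Sum = 0; so <chi_3, chi_2> = 0 (distinct irreducibles are orthogonal).

Justification: Compute term by term over conjugacy classes (|C| * chi_3(C) * conj(chi_2(C))):
  1*(1)*conj(1) + 1*(1)*conj(1) + 2*(-1)*conj(1) + 2*(1)*conj(-1) + 2*(-1)*conj(-1)
  = (1) + (1) + (-2) + (-2) + (2)
  = 0.
Dividing by |G| = 8 gives 0/8 = 0, matching the row-orthogonality relation <chi_3, chi_2> = [chi_3 = chi_2].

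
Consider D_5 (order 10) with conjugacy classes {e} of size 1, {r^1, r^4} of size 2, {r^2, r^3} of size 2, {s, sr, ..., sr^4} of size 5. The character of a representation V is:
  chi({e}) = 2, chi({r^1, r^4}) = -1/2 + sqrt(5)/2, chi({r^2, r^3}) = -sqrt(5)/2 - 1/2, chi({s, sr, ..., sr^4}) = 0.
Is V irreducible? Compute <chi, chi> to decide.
Irreducible: <chi, chi> = 1.

Solution. <chi, chi> = (1/|G|) sum_C |C| * |chi(C)|^2 = (1/10)[1*|2|^2 + 2*|-1/2 + sqrt(5)/2|^2 + 2*|-sqrt(5)/2 - 1/2|^2 + 5*|0|^2]
  = (1/10)[(4) + (3 - sqrt(5)) + (sqrt(5) + 3) + (0)] = 10/10 = 1.
A character is irreducible iff <chi, chi> = 1, so this representation is irreducible.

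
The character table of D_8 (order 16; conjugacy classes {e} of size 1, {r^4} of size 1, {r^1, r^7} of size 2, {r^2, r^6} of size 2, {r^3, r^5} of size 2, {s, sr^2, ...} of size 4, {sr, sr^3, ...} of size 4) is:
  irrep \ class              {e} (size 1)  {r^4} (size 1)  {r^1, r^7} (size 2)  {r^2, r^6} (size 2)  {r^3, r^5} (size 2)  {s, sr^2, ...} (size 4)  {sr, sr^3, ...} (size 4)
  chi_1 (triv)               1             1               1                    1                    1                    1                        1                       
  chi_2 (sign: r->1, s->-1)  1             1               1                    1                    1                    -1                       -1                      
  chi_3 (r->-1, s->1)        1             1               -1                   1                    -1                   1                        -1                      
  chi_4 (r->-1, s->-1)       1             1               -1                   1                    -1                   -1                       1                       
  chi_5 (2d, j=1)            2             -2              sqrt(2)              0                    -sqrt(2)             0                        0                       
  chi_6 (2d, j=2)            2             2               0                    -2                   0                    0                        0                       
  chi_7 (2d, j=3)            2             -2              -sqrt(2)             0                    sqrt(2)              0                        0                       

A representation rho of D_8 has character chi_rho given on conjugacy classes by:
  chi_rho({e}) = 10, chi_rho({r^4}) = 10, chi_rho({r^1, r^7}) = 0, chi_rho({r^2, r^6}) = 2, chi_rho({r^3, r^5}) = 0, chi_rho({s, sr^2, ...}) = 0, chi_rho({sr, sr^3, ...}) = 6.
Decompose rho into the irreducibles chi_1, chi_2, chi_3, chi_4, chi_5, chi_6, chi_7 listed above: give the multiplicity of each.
Multiplicities: chi_1: 3, chi_2: 0, chi_3: 0, chi_4: 3, chi_5: 0, chi_6: 2, chi_7: 0.

Proof sketch: Use <chi_rho, chi> = (1/|G|) sum_C |C| * chi_rho(C) * conj(chi(C)) with |G| = 16 for each irreducible chi in the table:
  <chi_rho, chi_1> = (1/16)[1*(10)*conj(1) + 1*(10)*conj(1) + 2*(0)*conj(1) + 2*(2)*conj(1) + 2*(0)*conj(1) + 4*(0)*conj(1) + 4*(6)*conj(1)]
      = (1/16)[(10) + (10) + (0) + (4) + (0) + (0) + (24)] = 48/16 = 3
  <chi_rho, chi_2> = (1/16)[1*(10)*conj(1) + 1*(10)*conj(1) + 2*(0)*conj(1) + 2*(2)*conj(1) + 2*(0)*conj(1) + 4*(0)*conj(-1) + 4*(6)*conj(-1)]
      = (1/16)[(10) + (10) + (0) + (4) + (0) + (0) + (-24)] = 0/16 = 0
  <chi_rho, chi_3> = (1/16)[1*(10)*conj(1) + 1*(10)*conj(1) + 2*(0)*conj(-1) + 2*(2)*conj(1) + 2*(0)*conj(-1) + 4*(0)*conj(1) + 4*(6)*conj(-1)]
      = (1/16)[(10) + (10) + (0) + (4) + (0) + (0) + (-24)] = 0/16 = 0
  <chi_rho, chi_4> = (1/16)[1*(10)*conj(1) + 1*(10)*conj(1) + 2*(0)*conj(-1) + 2*(2)*conj(1) + 2*(0)*conj(-1) + 4*(0)*conj(-1) + 4*(6)*conj(1)]
      = (1/16)[(10) + (10) + (0) + (4) + (0) + (0) + (24)] = 48/16 = 3
  <chi_rho, chi_5> = (1/16)[1*(10)*conj(2) + 1*(10)*conj(-2) + 2*(0)*conj(sqrt(2)) + 2*(2)*conj(0) + 2*(0)*conj(-sqrt(2)) + 4*(0)*conj(0) + 4*(6)*conj(0)]
      = (1/16)[(20) + (-20) + (0) + (0) + (0) + (0) + (0)] = 0/16 = 0
  <chi_rho, chi_6> = (1/16)[1*(10)*conj(2) + 1*(10)*conj(2) + 2*(0)*conj(0) + 2*(2)*conj(-2) + 2*(0)*conj(0) + 4*(0)*conj(0) + 4*(6)*conj(0)]
      = (1/16)[(20) + (20) + (0) + (-8) + (0) + (0) + (0)] = 32/16 = 2
  <chi_rho, chi_7> = (1/16)[1*(10)*conj(2) + 1*(10)*conj(-2) + 2*(0)*conj(-sqrt(2)) + 2*(2)*conj(0) + 2*(0)*conj(sqrt(2)) + 4*(0)*conj(0) + 4*(6)*conj(0)]
      = (1/16)[(20) + (-20) + (0) + (0) + (0) + (0) + (0)] = 0/16 = 0
Dimension check: dim(rho) = sum (mult * dim) = 3*1 + 0*1 + 0*1 + 3*1 + 0*2 + 2*2 + 0*2 = 10 = chi_rho(e) = 10.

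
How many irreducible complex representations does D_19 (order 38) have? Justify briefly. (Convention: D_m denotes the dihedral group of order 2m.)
11

The number of irreducible complex representations of a finite group equals its number of conjugacy classes. D_19 has 11 conjugacy classes ((n+3)/2 for n odd), so D_19 (order 38) has exactly 11 irreducible complex representations.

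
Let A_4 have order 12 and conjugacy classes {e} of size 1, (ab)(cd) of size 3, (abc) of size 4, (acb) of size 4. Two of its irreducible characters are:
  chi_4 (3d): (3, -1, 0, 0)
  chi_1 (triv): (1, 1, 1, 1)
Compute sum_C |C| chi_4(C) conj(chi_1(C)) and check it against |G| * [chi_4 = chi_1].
Sum = 0; so <chi_4, chi_1> = 0 (distinct irreducibles are orthogonal).

Solution. Compute term by term over conjugacy classes (|C| * chi_4(C) * conj(chi_1(C))):
  1*(3)*conj(1) + 3*(-1)*conj(1) + 4*(0)*conj(1) + 4*(0)*conj(1)
  = (3) + (-3) + (0) + (0)
  = 0.
(Exp terms are combined using exp(i*s)*conj(exp(i*t)) = exp(i*(s-t)), and sums of them are collapsed using the identity that for every m > 1 the m distinct m-th roots of unity sum to 0, e.g. 1 + exp(2*I*pi/3) + exp(-2*I*pi/3) = 0.)
Dividing by |G| = 12 gives 0/12 = 0, matching the row-orthogonality relation <chi_4, chi_1> = [chi_4 = chi_1].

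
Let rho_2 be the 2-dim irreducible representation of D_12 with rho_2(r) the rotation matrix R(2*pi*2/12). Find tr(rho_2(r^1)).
chi_{rho_2}(r^1) = 2*cos(2*pi*2*1/12) = 1

Why: rho_2(r^1) is rotation by angle 2*pi*2*1/12, whose trace is 2*cos(2*pi*2*1/12) = 1.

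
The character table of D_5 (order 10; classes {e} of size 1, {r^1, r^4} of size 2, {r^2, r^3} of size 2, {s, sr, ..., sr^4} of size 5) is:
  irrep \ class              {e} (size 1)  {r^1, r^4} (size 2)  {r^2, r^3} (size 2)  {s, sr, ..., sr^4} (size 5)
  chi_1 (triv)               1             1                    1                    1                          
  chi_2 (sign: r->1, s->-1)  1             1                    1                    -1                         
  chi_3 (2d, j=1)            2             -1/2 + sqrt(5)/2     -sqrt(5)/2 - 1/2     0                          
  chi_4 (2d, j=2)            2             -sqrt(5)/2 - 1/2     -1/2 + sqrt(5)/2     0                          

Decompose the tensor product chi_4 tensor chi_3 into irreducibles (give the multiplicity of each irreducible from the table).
chi_4 tensor chi_3 = chi_3 + chi_4 (all other irreducibles have multiplicity 0).

Proof sketch: The character of a tensor product is the pointwise product (chi_4 * chi_3)(C) = chi_4(C) * chi_3(C):
  {e}: (2)*(2), {r^1, r^4}: (-sqrt(5)/2 - 1/2)*(-1/2 + sqrt(5)/2), {r^2, r^3}: (-1/2 + sqrt(5)/2)*(-sqrt(5)/2 - 1/2), {s, sr, ..., sr^4}: (0)*(0)
so (chi_4 * chi_3) takes values
  {e} -> 4, {r^1, r^4} -> -1, {r^2, r^3} -> -1, {s, sr, ..., sr^4} -> 0.
Now take the inner product of this character with each irreducible chi from the table, <chi_4*chi_3, chi> = (1/10) sum_C |C| (chi_4*chi_3)(C) conj(chi(C)):
  <chi_4*chi_3, chi_1> = (1/10)[1*(4)*conj(1) + 2*(-1)*conj(1) + 2*(-1)*conj(1) + 5*(0)*conj(1)]
      = (1/10)[(4) + (-2) + (-2) + (0)] = 0/10 = 0
  <chi_4*chi_3, chi_2> = (1/10)[1*(4)*conj(1) + 2*(-1)*conj(1) + 2*(-1)*conj(1) + 5*(0)*conj(-1)]
      = (1/10)[(4) + (-2) + (-2) + (0)] = 0/10 = 0
  <chi_4*chi_3, chi_3> = (1/10)[1*(4)*conj(2) + 2*(-1)*conj(-1/2 + sqrt(5)/2) + 2*(-1)*conj(-sqrt(5)/2 - 1/2) + 5*(0)*conj(0)]
      = (1/10)[(8) + (1 - sqrt(5)) + (1 + sqrt(5)) + (0)] = 10/10 = 1
  <chi_4*chi_3, chi_4> = (1/10)[1*(4)*conj(2) + 2*(-1)*conj(-sqrt(5)/2 - 1/2) + 2*(-1)*conj(-1/2 + sqrt(5)/2) + 5*(0)*conj(0)]
      = (1/10)[(8) + (1 + sqrt(5)) + (1 - sqrt(5)) + (0)] = 10/10 = 1
Hence the multiplicities are chi_3: 1, chi_4: 1. Dimension check: dim(chi_4)*dim(chi_3) = 2*2 = 4 and sum (mult * dim) = 1*2 + 1*2 = 4.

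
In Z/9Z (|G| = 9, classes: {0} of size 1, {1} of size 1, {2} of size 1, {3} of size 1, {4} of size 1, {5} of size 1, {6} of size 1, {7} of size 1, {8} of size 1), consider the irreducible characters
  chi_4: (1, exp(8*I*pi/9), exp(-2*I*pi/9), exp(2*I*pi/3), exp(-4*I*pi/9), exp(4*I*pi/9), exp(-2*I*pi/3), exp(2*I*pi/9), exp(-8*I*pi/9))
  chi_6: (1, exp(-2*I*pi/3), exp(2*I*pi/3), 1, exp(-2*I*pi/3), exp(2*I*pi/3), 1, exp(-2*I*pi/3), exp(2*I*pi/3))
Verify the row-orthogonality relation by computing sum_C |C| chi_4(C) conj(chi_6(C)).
Sum = 0; so <chi_4, chi_6> = 0 (distinct irreducibles are orthogonal).

Argument: Compute term by term over conjugacy classes (|C| * chi_4(C) * conj(chi_6(C))):
  1*(1)*conj(1) + 1*(exp(8*I*pi/9))*conj(exp(-2*I*pi/3)) + 1*(exp(-2*I*pi/9))*conj(exp(2*I*pi/3)) + 1*(exp(2*I*pi/3))*conj(1) + 1*(exp(-4*I*pi/9))*conj(exp(-2*I*pi/3)) + 1*(exp(4*I*pi/9))*conj(exp(2*I*pi/3)) + 1*(exp(-2*I*pi/3))*conj(1) + 1*(exp(2*I*pi/9))*conj(exp(-2*I*pi/3)) + 1*(exp(-8*I*pi/9))*conj(exp(2*I*pi/3))
  = (1) + (exp(-4*I*pi/9)) + (exp(-8*I*pi/9)) + (exp(2*I*pi/3)) + (exp(2*I*pi/9)) + (exp(-2*I*pi/9)) + (exp(-2*I*pi/3)) + (exp(8*I*pi/9)) + (exp(4*I*pi/9))
  = 0.
(Exp terms are combined using exp(i*s)*conj(exp(i*t)) = exp(i*(s-t)), and sums of them are collapsed using the identity that for every m > 1 the m distinct m-th roots of unity sum to 0, e.g. 1 + exp(2*I*pi/3) + exp(-2*I*pi/3) = 0.)
Dividing by |G| = 9 gives 0/9 = 0, matching the row-orthogonality relation <chi_4, chi_6> = [chi_4 = chi_6].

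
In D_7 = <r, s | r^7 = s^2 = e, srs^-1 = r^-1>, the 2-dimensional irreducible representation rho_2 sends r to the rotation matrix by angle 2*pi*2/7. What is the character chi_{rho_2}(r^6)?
chi_{rho_2}(r^6) = 2*cos(2*pi*2*6/7) = -2*cos(3*pi/7)

Why: rho_2(r^6) is rotation by angle 2*pi*2*6/7, whose trace is 2*cos(2*pi*2*6/7) = -2*cos(3*pi/7).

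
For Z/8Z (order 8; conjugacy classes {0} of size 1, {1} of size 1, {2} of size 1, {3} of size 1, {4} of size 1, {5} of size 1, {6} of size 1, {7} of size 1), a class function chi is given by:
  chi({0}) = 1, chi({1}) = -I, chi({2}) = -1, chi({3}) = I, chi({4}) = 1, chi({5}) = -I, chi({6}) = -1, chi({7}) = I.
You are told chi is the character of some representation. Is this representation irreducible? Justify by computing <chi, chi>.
Irreducible: <chi, chi> = 1.

Details: <chi, chi> = (1/|G|) sum_C |C| * |chi(C)|^2 = (1/8)[1*|1|^2 + 1*|-I|^2 + 1*|-1|^2 + 1*|I|^2 + 1*|1|^2 + 1*|-I|^2 + 1*|-1|^2 + 1*|I|^2]
  = (1/8)[(1) + (1) + (1) + (1) + (1) + (1) + (1) + (1)] = 8/8 = 1.
(Exp terms are combined using exp(i*s)*conj(exp(i*t)) = exp(i*(s-t)), and sums of them are collapsed using the identity that for every m > 1 the m distinct m-th roots of unity sum to 0, e.g. 1 + exp(2*I*pi/3) + exp(-2*I*pi/3) = 0.)
A character is irreducible iff <chi, chi> = 1, so this representation is irreducible.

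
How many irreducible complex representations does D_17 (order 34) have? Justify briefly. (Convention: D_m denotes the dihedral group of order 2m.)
10

Details: The number of irreducible complex representations of a finite group equals its number of conjugacy classes. D_17 has 10 conjugacy classes ((n+3)/2 for n odd), so D_17 (order 34) has exactly 10 irreducible complex representations.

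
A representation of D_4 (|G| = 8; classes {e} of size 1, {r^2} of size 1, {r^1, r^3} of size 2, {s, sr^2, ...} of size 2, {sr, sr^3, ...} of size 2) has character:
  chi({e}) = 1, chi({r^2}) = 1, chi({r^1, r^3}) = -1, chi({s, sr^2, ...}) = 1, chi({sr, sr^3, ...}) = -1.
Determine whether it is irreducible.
Irreducible: <chi, chi> = 1.

Working: <chi, chi> = (1/|G|) sum_C |C| * |chi(C)|^2 = (1/8)[1*|1|^2 + 1*|1|^2 + 2*|-1|^2 + 2*|1|^2 + 2*|-1|^2]
  = (1/8)[(1) + (1) + (2) + (2) + (2)] = 8/8 = 1.
A character is irreducible iff <chi, chi> = 1, so this representation is irreducible.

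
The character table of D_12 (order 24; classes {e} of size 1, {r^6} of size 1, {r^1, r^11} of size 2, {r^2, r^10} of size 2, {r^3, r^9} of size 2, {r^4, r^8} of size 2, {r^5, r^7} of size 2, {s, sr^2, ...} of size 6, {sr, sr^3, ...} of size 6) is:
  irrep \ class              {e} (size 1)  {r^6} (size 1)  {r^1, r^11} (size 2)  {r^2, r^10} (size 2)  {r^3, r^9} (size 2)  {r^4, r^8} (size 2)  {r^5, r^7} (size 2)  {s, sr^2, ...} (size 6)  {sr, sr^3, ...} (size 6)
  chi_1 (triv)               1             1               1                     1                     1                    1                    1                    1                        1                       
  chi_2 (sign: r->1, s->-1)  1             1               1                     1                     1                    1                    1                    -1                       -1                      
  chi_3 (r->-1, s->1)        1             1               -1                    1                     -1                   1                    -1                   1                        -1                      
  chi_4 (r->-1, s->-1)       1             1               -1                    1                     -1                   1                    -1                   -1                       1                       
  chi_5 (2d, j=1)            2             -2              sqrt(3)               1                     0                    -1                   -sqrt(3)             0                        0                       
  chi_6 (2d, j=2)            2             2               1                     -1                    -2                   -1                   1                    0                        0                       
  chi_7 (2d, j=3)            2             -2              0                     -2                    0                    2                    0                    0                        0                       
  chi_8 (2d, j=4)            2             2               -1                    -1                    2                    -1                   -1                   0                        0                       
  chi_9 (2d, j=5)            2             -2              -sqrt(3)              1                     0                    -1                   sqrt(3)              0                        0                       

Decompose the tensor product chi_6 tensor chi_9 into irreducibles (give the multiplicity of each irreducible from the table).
chi_6 tensor chi_9 = chi_7 + chi_9 (all other irreducibles have multiplicity 0).

Solution. The character of a tensor product is the pointwise product (chi_6 * chi_9)(C) = chi_6(C) * chi_9(C):
  {e}: (2)*(2), {r^6}: (2)*(-2), {r^1, r^11}: (1)*(-sqrt(3)), {r^2, r^10}: (-1)*(1), {r^3, r^9}: (-2)*(0), {r^4, r^8}: (-1)*(-1), {r^5, r^7}: (1)*(sqrt(3)), {s, sr^2, ...}: (0)*(0), {sr, sr^3, ...}: (0)*(0)
so (chi_6 * chi_9) takes values
  {e} -> 4, {r^6} -> -4, {r^1, r^11} -> -sqrt(3), {r^2, r^10} -> -1, {r^3, r^9} -> 0, {r^4, r^8} -> 1, {r^5, r^7} -> sqrt(3), {s, sr^2, ...} -> 0, {sr, sr^3, ...} -> 0.
Now take the inner product of this character with each irreducible chi from the table, <chi_6*chi_9, chi> = (1/24) sum_C |C| (chi_6*chi_9)(C) conj(chi(C)):
  <chi_6*chi_9, chi_1> = (1/24)[1*(4)*conj(1) + 1*(-4)*conj(1) + 2*(-sqrt(3))*conj(1) + 2*(-1)*conj(1) + 2*(0)*conj(1) + 2*(1)*conj(1) + 2*(sqrt(3))*conj(1) + 6*(0)*conj(1) + 6*(0)*conj(1)]
      = (1/24)[(4) + (-4) + (-2*sqrt(3)) + (-2) + (0) + (2) + (2*sqrt(3)) + (0) + (0)] = 0/24 = 0
  <chi_6*chi_9, chi_2> = (1/24)[1*(4)*conj(1) + 1*(-4)*conj(1) + 2*(-sqrt(3))*conj(1) + 2*(-1)*conj(1) + 2*(0)*conj(1) + 2*(1)*conj(1) + 2*(sqrt(3))*conj(1) + 6*(0)*conj(-1) + 6*(0)*conj(-1)]
      = (1/24)[(4) + (-4) + (-2*sqrt(3)) + (-2) + (0) + (2) + (2*sqrt(3)) + (0) + (0)] = 0/24 = 0
  <chi_6*chi_9, chi_3> = (1/24)[1*(4)*conj(1) + 1*(-4)*conj(1) + 2*(-sqrt(3))*conj(-1) + 2*(-1)*conj(1) + 2*(0)*conj(-1) + 2*(1)*conj(1) + 2*(sqrt(3))*conj(-1) + 6*(0)*conj(1) + 6*(0)*conj(-1)]
      = (1/24)[(4) + (-4) + (2*sqrt(3)) + (-2) + (0) + (2) + (-2*sqrt(3)) + (0) + (0)] = 0/24 = 0
  <chi_6*chi_9, chi_4> = (1/24)[1*(4)*conj(1) + 1*(-4)*conj(1) + 2*(-sqrt(3))*conj(-1) + 2*(-1)*conj(1) + 2*(0)*conj(-1) + 2*(1)*conj(1) + 2*(sqrt(3))*conj(-1) + 6*(0)*conj(-1) + 6*(0)*conj(1)]
      = (1/24)[(4) + (-4) + (2*sqrt(3)) + (-2) + (0) + (2) + (-2*sqrt(3)) + (0) + (0)] = 0/24 = 0
  <chi_6*chi_9, chi_5> = (1/24)[1*(4)*conj(2) + 1*(-4)*conj(-2) + 2*(-sqrt(3))*conj(sqrt(3)) + 2*(-1)*conj(1) + 2*(0)*conj(0) + 2*(1)*conj(-1) + 2*(sqrt(3))*conj(-sqrt(3)) + 6*(0)*conj(0) + 6*(0)*conj(0)]
      = (1/24)[(8) + (8) + (-6) + (-2) + (0) + (-2) + (-6) + (0) + (0)] = 0/24 = 0
  <chi_6*chi_9, chi_6> = (1/24)[1*(4)*conj(2) + 1*(-4)*conj(2) + 2*(-sqrt(3))*conj(1) + 2*(-1)*conj(-1) + 2*(0)*conj(-2) + 2*(1)*conj(-1) + 2*(sqrt(3))*conj(1) + 6*(0)*conj(0) + 6*(0)*conj(0)]
      = (1/24)[(8) + (-8) + (-2*sqrt(3)) + (2) + (0) + (-2) + (2*sqrt(3)) + (0) + (0)] = 0/24 = 0
  <chi_6*chi_9, chi_7> = (1/24)[1*(4)*conj(2) + 1*(-4)*conj(-2) + 2*(-sqrt(3))*conj(0) + 2*(-1)*conj(-2) + 2*(0)*conj(0) + 2*(1)*conj(2) + 2*(sqrt(3))*conj(0) + 6*(0)*conj(0) + 6*(0)*conj(0)]
      = (1/24)[(8) + (8) + (0) + (4) + (0) + (4) + (0) + (0) + (0)] = 24/24 = 1
  <chi_6*chi_9, chi_8> = (1/24)[1*(4)*conj(2) + 1*(-4)*conj(2) + 2*(-sqrt(3))*conj(-1) + 2*(-1)*conj(-1) + 2*(0)*conj(2) + 2*(1)*conj(-1) + 2*(sqrt(3))*conj(-1) + 6*(0)*conj(0) + 6*(0)*conj(0)]
      = (1/24)[(8) + (-8) + (2*sqrt(3)) + (2) + (0) + (-2) + (-2*sqrt(3)) + (0) + (0)] = 0/24 = 0
  <chi_6*chi_9, chi_9> = (1/24)[1*(4)*conj(2) + 1*(-4)*conj(-2) + 2*(-sqrt(3))*conj(-sqrt(3)) + 2*(-1)*conj(1) + 2*(0)*conj(0) + 2*(1)*conj(-1) + 2*(sqrt(3))*conj(sqrt(3)) + 6*(0)*conj(0) + 6*(0)*conj(0)]
      = (1/24)[(8) + (8) + (6) + (-2) + (0) + (-2) + (6) + (0) + (0)] = 24/24 = 1
Hence the multiplicities are chi_7: 1, chi_9: 1. Dimension check: dim(chi_6)*dim(chi_9) = 2*2 = 4 and sum (mult * dim) = 1*2 + 1*2 = 4.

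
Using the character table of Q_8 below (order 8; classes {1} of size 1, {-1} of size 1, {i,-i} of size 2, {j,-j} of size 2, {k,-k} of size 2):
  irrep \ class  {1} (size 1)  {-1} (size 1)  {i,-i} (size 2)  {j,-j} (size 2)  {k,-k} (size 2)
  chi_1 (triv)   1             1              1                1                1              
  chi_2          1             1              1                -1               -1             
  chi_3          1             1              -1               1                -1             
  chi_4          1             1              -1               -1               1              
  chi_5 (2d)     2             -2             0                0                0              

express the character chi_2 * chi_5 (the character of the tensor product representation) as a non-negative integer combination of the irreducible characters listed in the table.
chi_2 tensor chi_5 = chi_5 (all other irreducibles have multiplicity 0).

Justification: The character of a tensor product is the pointwise product (chi_2 * chi_5)(C) = chi_2(C) * chi_5(C):
  {1}: (1)*(2), {-1}: (1)*(-2), {i,-i}: (1)*(0), {j,-j}: (-1)*(0), {k,-k}: (-1)*(0)
so (chi_2 * chi_5) takes values
  {1} -> 2, {-1} -> -2, {i,-i} -> 0, {j,-j} -> 0, {k,-k} -> 0.
Now take the inner product of this character with each irreducible chi from the table, <chi_2*chi_5, chi> = (1/8) sum_C |C| (chi_2*chi_5)(C) conj(chi(C)):
  <chi_2*chi_5, chi_1> = (1/8)[1*(2)*conj(1) + 1*(-2)*conj(1) + 2*(0)*conj(1) + 2*(0)*conj(1) + 2*(0)*conj(1)]
      = (1/8)[(2) + (-2) + (0) + (0) + (0)] = 0/8 = 0
  <chi_2*chi_5, chi_2> = (1/8)[1*(2)*conj(1) + 1*(-2)*conj(1) + 2*(0)*conj(1) + 2*(0)*conj(-1) + 2*(0)*conj(-1)]
      = (1/8)[(2) + (-2) + (0) + (0) + (0)] = 0/8 = 0
  <chi_2*chi_5, chi_3> = (1/8)[1*(2)*conj(1) + 1*(-2)*conj(1) + 2*(0)*conj(-1) + 2*(0)*conj(1) + 2*(0)*conj(-1)]
      = (1/8)[(2) + (-2) + (0) + (0) + (0)] = 0/8 = 0
  <chi_2*chi_5, chi_4> = (1/8)[1*(2)*conj(1) + 1*(-2)*conj(1) + 2*(0)*conj(-1) + 2*(0)*conj(-1) + 2*(0)*conj(1)]
      = (1/8)[(2) + (-2) + (0) + (0) + (0)] = 0/8 = 0
  <chi_2*chi_5, chi_5> = (1/8)[1*(2)*conj(2) + 1*(-2)*conj(-2) + 2*(0)*conj(0) + 2*(0)*conj(0) + 2*(0)*conj(0)]
      = (1/8)[(4) + (4) + (0) + (0) + (0)] = 8/8 = 1
Hence the multiplicities are chi_5: 1. Dimension check: dim(chi_2)*dim(chi_5) = 1*2 = 2 and sum (mult * dim) = 1*2 = 2.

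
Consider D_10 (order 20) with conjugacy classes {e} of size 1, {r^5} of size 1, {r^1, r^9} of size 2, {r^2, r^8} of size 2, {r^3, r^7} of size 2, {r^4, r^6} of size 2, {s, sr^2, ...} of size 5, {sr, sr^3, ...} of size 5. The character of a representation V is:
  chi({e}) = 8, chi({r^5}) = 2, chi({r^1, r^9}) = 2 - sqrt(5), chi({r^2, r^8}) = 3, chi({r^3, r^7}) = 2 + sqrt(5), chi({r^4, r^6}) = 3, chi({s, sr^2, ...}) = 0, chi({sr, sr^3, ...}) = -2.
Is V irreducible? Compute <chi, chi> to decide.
Not irreducible (reducible): <chi, chi> = 8 > 1.

Argument: <chi, chi> = (1/|G|) sum_C |C| * |chi(C)|^2 = (1/20)[1*|8|^2 + 1*|2|^2 + 2*|2 - sqrt(5)|^2 + 2*|3|^2 + 2*|2 + sqrt(5)|^2 + 2*|3|^2 + 5*|0|^2 + 5*|-2|^2]
  = (1/20)[(64) + (4) + (18 - 8*sqrt(5)) + (18) + (8*sqrt(5) + 18) + (18) + (0) + (20)] = 160/20 = 8.
A character is irreducible iff <chi, chi> = 1, so this representation is reducible.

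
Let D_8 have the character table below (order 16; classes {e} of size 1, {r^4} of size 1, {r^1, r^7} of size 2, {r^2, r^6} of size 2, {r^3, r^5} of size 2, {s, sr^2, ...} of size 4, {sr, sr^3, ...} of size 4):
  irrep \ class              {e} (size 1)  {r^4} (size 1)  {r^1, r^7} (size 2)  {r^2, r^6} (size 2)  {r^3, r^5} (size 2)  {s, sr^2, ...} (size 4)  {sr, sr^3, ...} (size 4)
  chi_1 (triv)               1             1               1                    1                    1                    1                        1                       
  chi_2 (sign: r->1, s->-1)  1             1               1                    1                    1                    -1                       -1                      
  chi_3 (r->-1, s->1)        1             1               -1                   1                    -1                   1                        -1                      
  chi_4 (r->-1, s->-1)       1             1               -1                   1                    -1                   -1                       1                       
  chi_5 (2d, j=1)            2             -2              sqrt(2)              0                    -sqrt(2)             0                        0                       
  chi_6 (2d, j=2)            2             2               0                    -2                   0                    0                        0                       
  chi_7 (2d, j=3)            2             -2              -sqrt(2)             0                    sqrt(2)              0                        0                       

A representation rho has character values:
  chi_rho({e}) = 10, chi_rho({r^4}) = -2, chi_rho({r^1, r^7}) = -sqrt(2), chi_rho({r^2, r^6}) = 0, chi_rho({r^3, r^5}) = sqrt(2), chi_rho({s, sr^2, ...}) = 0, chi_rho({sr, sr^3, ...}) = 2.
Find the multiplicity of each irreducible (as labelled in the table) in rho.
Multiplicities: chi_1: 1, chi_2: 0, chi_3: 0, chi_4: 1, chi_5: 1, chi_6: 1, chi_7: 2.

Working: Use <chi_rho, chi> = (1/|G|) sum_C |C| * chi_rho(C) * conj(chi(C)) with |G| = 16 for each irreducible chi in the table:
  <chi_rho, chi_1> = (1/16)[1*(10)*conj(1) + 1*(-2)*conj(1) + 2*(-sqrt(2))*conj(1) + 2*(0)*conj(1) + 2*(sqrt(2))*conj(1) + 4*(0)*conj(1) + 4*(2)*conj(1)]
      = (1/16)[(10) + (-2) + (-2*sqrt(2)) + (0) + (2*sqrt(2)) + (0) + (8)] = 16/16 = 1
  <chi_rho, chi_2> = (1/16)[1*(10)*conj(1) + 1*(-2)*conj(1) + 2*(-sqrt(2))*conj(1) + 2*(0)*conj(1) + 2*(sqrt(2))*conj(1) + 4*(0)*conj(-1) + 4*(2)*conj(-1)]
      = (1/16)[(10) + (-2) + (-2*sqrt(2)) + (0) + (2*sqrt(2)) + (0) + (-8)] = 0/16 = 0
  <chi_rho, chi_3> = (1/16)[1*(10)*conj(1) + 1*(-2)*conj(1) + 2*(-sqrt(2))*conj(-1) + 2*(0)*conj(1) + 2*(sqrt(2))*conj(-1) + 4*(0)*conj(1) + 4*(2)*conj(-1)]
      = (1/16)[(10) + (-2) + (2*sqrt(2)) + (0) + (-2*sqrt(2)) + (0) + (-8)] = 0/16 = 0
  <chi_rho, chi_4> = (1/16)[1*(10)*conj(1) + 1*(-2)*conj(1) + 2*(-sqrt(2))*conj(-1) + 2*(0)*conj(1) + 2*(sqrt(2))*conj(-1) + 4*(0)*conj(-1) + 4*(2)*conj(1)]
      = (1/16)[(10) + (-2) + (2*sqrt(2)) + (0) + (-2*sqrt(2)) + (0) + (8)] = 16/16 = 1
  <chi_rho, chi_5> = (1/16)[1*(10)*conj(2) + 1*(-2)*conj(-2) + 2*(-sqrt(2))*conj(sqrt(2)) + 2*(0)*conj(0) + 2*(sqrt(2))*conj(-sqrt(2)) + 4*(0)*conj(0) + 4*(2)*conj(0)]
      = (1/16)[(20) + (4) + (-4) + (0) + (-4) + (0) + (0)] = 16/16 = 1
  <chi_rho, chi_6> = (1/16)[1*(10)*conj(2) + 1*(-2)*conj(2) + 2*(-sqrt(2))*conj(0) + 2*(0)*conj(-2) + 2*(sqrt(2))*conj(0) + 4*(0)*conj(0) + 4*(2)*conj(0)]
      = (1/16)[(20) + (-4) + (0) + (0) + (0) + (0) + (0)] = 16/16 = 1
  <chi_rho, chi_7> = (1/16)[1*(10)*conj(2) + 1*(-2)*conj(-2) + 2*(-sqrt(2))*conj(-sqrt(2)) + 2*(0)*conj(0) + 2*(sqrt(2))*conj(sqrt(2)) + 4*(0)*conj(0) + 4*(2)*conj(0)]
      = (1/16)[(20) + (4) + (4) + (0) + (4) + (0) + (0)] = 32/16 = 2
Dimension check: dim(rho) = sum (mult * dim) = 1*1 + 0*1 + 0*1 + 1*1 + 1*2 + 1*2 + 2*2 = 10 = chi_rho(e) = 10.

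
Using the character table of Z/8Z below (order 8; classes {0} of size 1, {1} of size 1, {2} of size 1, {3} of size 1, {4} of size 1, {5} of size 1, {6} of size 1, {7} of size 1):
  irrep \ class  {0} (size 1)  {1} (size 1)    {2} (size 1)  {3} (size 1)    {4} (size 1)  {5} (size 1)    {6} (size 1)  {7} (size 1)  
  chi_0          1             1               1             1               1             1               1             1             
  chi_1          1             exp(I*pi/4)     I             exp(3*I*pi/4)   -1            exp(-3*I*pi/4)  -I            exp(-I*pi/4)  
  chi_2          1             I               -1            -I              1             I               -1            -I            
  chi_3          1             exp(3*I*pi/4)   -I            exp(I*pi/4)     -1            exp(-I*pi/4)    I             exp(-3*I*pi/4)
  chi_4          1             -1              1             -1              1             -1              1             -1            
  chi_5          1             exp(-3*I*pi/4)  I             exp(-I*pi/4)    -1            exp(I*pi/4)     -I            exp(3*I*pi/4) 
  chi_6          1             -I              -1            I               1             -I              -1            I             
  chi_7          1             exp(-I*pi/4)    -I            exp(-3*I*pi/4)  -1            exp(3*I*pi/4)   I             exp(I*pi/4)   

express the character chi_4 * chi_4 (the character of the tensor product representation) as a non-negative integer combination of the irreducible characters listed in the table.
chi_4 tensor chi_4 = chi_0 (all other irreducibles have multiplicity 0).

Derivation: The character of a tensor product is the pointwise product (chi_4 * chi_4)(C) = chi_4(C) * chi_4(C):
  {0}: (1)*(1), {1}: (-1)*(-1), {2}: (1)*(1), {3}: (-1)*(-1), {4}: (1)*(1), {5}: (-1)*(-1), {6}: (1)*(1), {7}: (-1)*(-1)
so (chi_4 * chi_4) takes values
  {0} -> 1, {1} -> 1, {2} -> 1, {3} -> 1, {4} -> 1, {5} -> 1, {6} -> 1, {7} -> 1.
Now take the inner product of this character with each irreducible chi from the table, <chi_4*chi_4, chi> = (1/8) sum_C |C| (chi_4*chi_4)(C) conj(chi(C)):
  <chi_4*chi_4, chi_0> = (1/8)[1*(1)*conj(1) + 1*(1)*conj(1) + 1*(1)*conj(1) + 1*(1)*conj(1) + 1*(1)*conj(1) + 1*(1)*conj(1) + 1*(1)*conj(1) + 1*(1)*conj(1)]
      = (1/8)[(1) + (1) + (1) + (1) + (1) + (1) + (1) + (1)] = 8/8 = 1
  <chi_4*chi_4, chi_1> = (1/8)[1*(1)*conj(1) + 1*(1)*conj(exp(I*pi/4)) + 1*(1)*conj(I) + 1*(1)*conj(exp(3*I*pi/4)) + 1*(1)*conj(-1) + 1*(1)*conj(exp(-3*I*pi/4)) + 1*(1)*conj(-I) + 1*(1)*conj(exp(-I*pi/4))]
      = (1/8)[(1) + (exp(-I*pi/4)) + (-I) + (exp(-3*I*pi/4)) + (-1) + (exp(3*I*pi/4)) + (I) + (exp(I*pi/4))] = 0/8 = 0
  <chi_4*chi_4, chi_2> = (1/8)[1*(1)*conj(1) + 1*(1)*conj(I) + 1*(1)*conj(-1) + 1*(1)*conj(-I) + 1*(1)*conj(1) + 1*(1)*conj(I) + 1*(1)*conj(-1) + 1*(1)*conj(-I)]
      = (1/8)[(1) + (-I) + (-1) + (I) + (1) + (-I) + (-1) + (I)] = 0/8 = 0
  <chi_4*chi_4, chi_3> = (1/8)[1*(1)*conj(1) + 1*(1)*conj(exp(3*I*pi/4)) + 1*(1)*conj(-I) + 1*(1)*conj(exp(I*pi/4)) + 1*(1)*conj(-1) + 1*(1)*conj(exp(-I*pi/4)) + 1*(1)*conj(I) + 1*(1)*conj(exp(-3*I*pi/4))]
      = (1/8)[(1) + (exp(-3*I*pi/4)) + (I) + (exp(-I*pi/4)) + (-1) + (exp(I*pi/4)) + (-I) + (exp(3*I*pi/4))] = 0/8 = 0
  <chi_4*chi_4, chi_4> = (1/8)[1*(1)*conj(1) + 1*(1)*conj(-1) + 1*(1)*conj(1) + 1*(1)*conj(-1) + 1*(1)*conj(1) + 1*(1)*conj(-1) + 1*(1)*conj(1) + 1*(1)*conj(-1)]
      = (1/8)[(1) + (-1) + (1) + (-1) + (1) + (-1) + (1) + (-1)] = 0/8 = 0
  <chi_4*chi_4, chi_5> = (1/8)[1*(1)*conj(1) + 1*(1)*conj(exp(-3*I*pi/4)) + 1*(1)*conj(I) + 1*(1)*conj(exp(-I*pi/4)) + 1*(1)*conj(-1) + 1*(1)*conj(exp(I*pi/4)) + 1*(1)*conj(-I) + 1*(1)*conj(exp(3*I*pi/4))]
      = (1/8)[(1) + (exp(3*I*pi/4)) + (-I) + (exp(I*pi/4)) + (-1) + (exp(-I*pi/4)) + (I) + (exp(-3*I*pi/4))] = 0/8 = 0
  <chi_4*chi_4, chi_6> = (1/8)[1*(1)*conj(1) + 1*(1)*conj(-I) + 1*(1)*conj(-1) + 1*(1)*conj(I) + 1*(1)*conj(1) + 1*(1)*conj(-I) + 1*(1)*conj(-1) + 1*(1)*conj(I)]
      = (1/8)[(1) + (I) + (-1) + (-I) + (1) + (I) + (-1) + (-I)] = 0/8 = 0
  <chi_4*chi_4, chi_7> = (1/8)[1*(1)*conj(1) + 1*(1)*conj(exp(-I*pi/4)) + 1*(1)*conj(-I) + 1*(1)*conj(exp(-3*I*pi/4)) + 1*(1)*conj(-1) + 1*(1)*conj(exp(3*I*pi/4)) + 1*(1)*conj(I) + 1*(1)*conj(exp(I*pi/4))]
      = (1/8)[(1) + (exp(I*pi/4)) + (I) + (exp(3*I*pi/4)) + (-1) + (exp(-3*I*pi/4)) + (-I) + (exp(-I*pi/4))] = 0/8 = 0
(Exp terms are combined using exp(i*s)*conj(exp(i*t)) = exp(i*(s-t)), and sums of them are collapsed using the identity that for every m > 1 the m distinct m-th roots of unity sum to 0, e.g. 1 + exp(2*I*pi/3) + exp(-2*I*pi/3) = 0.)
Hence the multiplicities are chi_0: 1. Dimension check: dim(chi_4)*dim(chi_4) = 1*1 = 1 and sum (mult * dim) = 1*1 = 1.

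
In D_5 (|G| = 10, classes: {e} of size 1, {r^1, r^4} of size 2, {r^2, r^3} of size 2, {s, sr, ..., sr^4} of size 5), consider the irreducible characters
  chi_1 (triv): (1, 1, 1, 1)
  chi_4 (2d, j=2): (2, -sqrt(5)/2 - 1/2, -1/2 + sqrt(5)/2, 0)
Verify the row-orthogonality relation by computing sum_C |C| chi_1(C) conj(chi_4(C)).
Sum = 0; so <chi_1, chi_4> = 0 (distinct irreducibles are orthogonal).

Proof sketch: Compute term by term over conjugacy classes (|C| * chi_1(C) * conj(chi_4(C))):
  1*(1)*conj(2) + 2*(1)*conj(-sqrt(5)/2 - 1/2) + 2*(1)*conj(-1/2 + sqrt(5)/2) + 5*(1)*conj(0)
  = (2) + (-sqrt(5) - 1) + (-1 + sqrt(5)) + (0)
  = 0.
Dividing by |G| = 10 gives 0/10 = 0, matching the row-orthogonality relation <chi_1, chi_4> = [chi_1 = chi_4].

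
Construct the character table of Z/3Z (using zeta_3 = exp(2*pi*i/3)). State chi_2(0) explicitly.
Character table of Z/3Z (irreps indexed chi_0,...,chi_2 with chi_k(m) = zeta_3^(k*m), zeta_3 = exp(2*pi*i/3)):
  irrep \ class  {0} (size 1)  {1} (size 1)    {2} (size 1)  
  chi_0          1             1               1             
  chi_1          1             exp(2*I*pi/3)   exp(-2*I*pi/3)
  chi_2          1             exp(-2*I*pi/3)  exp(2*I*pi/3) 

Spot check: chi_2(0) = zeta_3^(2*0) = zeta_3^0 = 1.

Proof sketch: Z/3Z is abelian, so all 3 irreducible complex representations are 1-dimensional. They are given by chi_k(m) = zeta_3^(k*m) for k = 0,...,2. Row orthogonality: sum_m chi_k(m) conj(chi_l(m)) = 3 * [k = l].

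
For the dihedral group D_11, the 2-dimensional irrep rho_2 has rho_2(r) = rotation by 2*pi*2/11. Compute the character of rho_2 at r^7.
chi_{rho_2}(r^7) = 2*cos(2*pi*2*7/11) = -2*cos(5*pi/11)

Working: rho_2(r^7) is rotation by angle 2*pi*2*7/11, whose trace is 2*cos(2*pi*2*7/11) = -2*cos(5*pi/11).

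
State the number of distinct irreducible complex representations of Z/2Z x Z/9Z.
18

Explanation: The number of irreducible complex representations of a finite group equals its number of conjugacy classes. Z/2Z x Z/9Z is abelian of order 18, so every element is its own conjugacy class: 18 classes, so Z/2Z x Z/9Z (order 18) has exactly 18 irreducible complex representations.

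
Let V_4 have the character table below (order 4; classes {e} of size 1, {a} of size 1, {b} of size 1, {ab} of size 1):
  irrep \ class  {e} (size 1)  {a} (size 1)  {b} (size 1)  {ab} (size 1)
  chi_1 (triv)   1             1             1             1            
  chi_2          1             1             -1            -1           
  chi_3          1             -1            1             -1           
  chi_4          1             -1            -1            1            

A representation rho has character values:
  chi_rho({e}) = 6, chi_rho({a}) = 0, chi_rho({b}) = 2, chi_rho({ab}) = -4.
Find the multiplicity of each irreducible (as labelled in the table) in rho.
Multiplicities: chi_1: 1, chi_2: 2, chi_3: 3, chi_4: 0.

Why: Use <chi_rho, chi> = (1/|G|) sum_C |C| * chi_rho(C) * conj(chi(C)) with |G| = 4 for each irreducible chi in the table:
  <chi_rho, chi_1> = (1/4)[1*(6)*conj(1) + 1*(0)*conj(1) + 1*(2)*conj(1) + 1*(-4)*conj(1)]
      = (1/4)[(6) + (0) + (2) + (-4)] = 4/4 = 1
  <chi_rho, chi_2> = (1/4)[1*(6)*conj(1) + 1*(0)*conj(1) + 1*(2)*conj(-1) + 1*(-4)*conj(-1)]
      = (1/4)[(6) + (0) + (-2) + (4)] = 8/4 = 2
  <chi_rho, chi_3> = (1/4)[1*(6)*conj(1) + 1*(0)*conj(-1) + 1*(2)*conj(1) + 1*(-4)*conj(-1)]
      = (1/4)[(6) + (0) + (2) + (4)] = 12/4 = 3
  <chi_rho, chi_4> = (1/4)[1*(6)*conj(1) + 1*(0)*conj(-1) + 1*(2)*conj(-1) + 1*(-4)*conj(1)]
      = (1/4)[(6) + (0) + (-2) + (-4)] = 0/4 = 0
Dimension check: dim(rho) = sum (mult * dim) = 1*1 + 2*1 + 3*1 + 0*1 = 6 = chi_rho(e) = 6.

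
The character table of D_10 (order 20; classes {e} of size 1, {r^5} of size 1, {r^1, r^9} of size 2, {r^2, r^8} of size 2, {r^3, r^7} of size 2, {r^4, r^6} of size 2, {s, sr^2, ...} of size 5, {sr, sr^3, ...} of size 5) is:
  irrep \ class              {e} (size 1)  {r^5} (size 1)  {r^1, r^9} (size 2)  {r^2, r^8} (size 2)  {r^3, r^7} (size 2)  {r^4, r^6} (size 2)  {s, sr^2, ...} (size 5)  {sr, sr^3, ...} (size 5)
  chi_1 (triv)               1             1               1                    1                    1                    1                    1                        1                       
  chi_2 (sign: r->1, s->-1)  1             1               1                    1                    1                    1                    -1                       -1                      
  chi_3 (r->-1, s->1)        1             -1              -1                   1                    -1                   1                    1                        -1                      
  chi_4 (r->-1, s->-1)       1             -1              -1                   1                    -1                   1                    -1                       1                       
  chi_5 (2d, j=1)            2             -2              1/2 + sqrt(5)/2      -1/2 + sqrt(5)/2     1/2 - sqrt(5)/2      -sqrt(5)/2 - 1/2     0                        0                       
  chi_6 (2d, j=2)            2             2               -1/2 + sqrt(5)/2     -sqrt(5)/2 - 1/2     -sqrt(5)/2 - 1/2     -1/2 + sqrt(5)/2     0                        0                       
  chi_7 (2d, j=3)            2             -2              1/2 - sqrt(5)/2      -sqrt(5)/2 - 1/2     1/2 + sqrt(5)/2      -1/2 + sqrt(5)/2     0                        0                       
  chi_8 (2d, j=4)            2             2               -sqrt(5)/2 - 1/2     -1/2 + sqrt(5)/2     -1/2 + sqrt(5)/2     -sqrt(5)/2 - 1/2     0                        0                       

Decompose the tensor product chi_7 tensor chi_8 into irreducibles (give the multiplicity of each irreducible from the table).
chi_7 tensor chi_8 = chi_5 + chi_7 (all other irreducibles have multiplicity 0).

The character of a tensor product is the pointwise product (chi_7 * chi_8)(C) = chi_7(C) * chi_8(C):
  {e}: (2)*(2), {r^5}: (-2)*(2), {r^1, r^9}: (1/2 - sqrt(5)/2)*(-sqrt(5)/2 - 1/2), {r^2, r^8}: (-sqrt(5)/2 - 1/2)*(-1/2 + sqrt(5)/2), {r^3, r^7}: (1/2 + sqrt(5)/2)*(-1/2 + sqrt(5)/2), {r^4, r^6}: (-1/2 + sqrt(5)/2)*(-sqrt(5)/2 - 1/2), {s, sr^2, ...}: (0)*(0), {sr, sr^3, ...}: (0)*(0)
so (chi_7 * chi_8) takes values
  {e} -> 4, {r^5} -> -4, {r^1, r^9} -> 1, {r^2, r^8} -> -1, {r^3, r^7} -> 1, {r^4, r^6} -> -1, {s, sr^2, ...} -> 0, {sr, sr^3, ...} -> 0.
Now take the inner product of this character with each irreducible chi from the table, <chi_7*chi_8, chi> = (1/20) sum_C |C| (chi_7*chi_8)(C) conj(chi(C)):
  <chi_7*chi_8, chi_1> = (1/20)[1*(4)*conj(1) + 1*(-4)*conj(1) + 2*(1)*conj(1) + 2*(-1)*conj(1) + 2*(1)*conj(1) + 2*(-1)*conj(1) + 5*(0)*conj(1) + 5*(0)*conj(1)]
      = (1/20)[(4) + (-4) + (2) + (-2) + (2) + (-2) + (0) + (0)] = 0/20 = 0
  <chi_7*chi_8, chi_2> = (1/20)[1*(4)*conj(1) + 1*(-4)*conj(1) + 2*(1)*conj(1) + 2*(-1)*conj(1) + 2*(1)*conj(1) + 2*(-1)*conj(1) + 5*(0)*conj(-1) + 5*(0)*conj(-1)]
      = (1/20)[(4) + (-4) + (2) + (-2) + (2) + (-2) + (0) + (0)] = 0/20 = 0
  <chi_7*chi_8, chi_3> = (1/20)[1*(4)*conj(1) + 1*(-4)*conj(-1) + 2*(1)*conj(-1) + 2*(-1)*conj(1) + 2*(1)*conj(-1) + 2*(-1)*conj(1) + 5*(0)*conj(1) + 5*(0)*conj(-1)]
      = (1/20)[(4) + (4) + (-2) + (-2) + (-2) + (-2) + (0) + (0)] = 0/20 = 0
  <chi_7*chi_8, chi_4> = (1/20)[1*(4)*conj(1) + 1*(-4)*conj(-1) + 2*(1)*conj(-1) + 2*(-1)*conj(1) + 2*(1)*conj(-1) + 2*(-1)*conj(1) + 5*(0)*conj(-1) + 5*(0)*conj(1)]
      = (1/20)[(4) + (4) + (-2) + (-2) + (-2) + (-2) + (0) + (0)] = 0/20 = 0
  <chi_7*chi_8, chi_5> = (1/20)[1*(4)*conj(2) + 1*(-4)*conj(-2) + 2*(1)*conj(1/2 + sqrt(5)/2) + 2*(-1)*conj(-1/2 + sqrt(5)/2) + 2*(1)*conj(1/2 - sqrt(5)/2) + 2*(-1)*conj(-sqrt(5)/2 - 1/2) + 5*(0)*conj(0) + 5*(0)*conj(0)]
      = (1/20)[(8) + (8) + (1 + sqrt(5)) + (1 - sqrt(5)) + (1 - sqrt(5)) + (1 + sqrt(5)) + (0) + (0)] = 20/20 = 1
  <chi_7*chi_8, chi_6> = (1/20)[1*(4)*conj(2) + 1*(-4)*conj(2) + 2*(1)*conj(-1/2 + sqrt(5)/2) + 2*(-1)*conj(-sqrt(5)/2 - 1/2) + 2*(1)*conj(-sqrt(5)/2 - 1/2) + 2*(-1)*conj(-1/2 + sqrt(5)/2) + 5*(0)*conj(0) + 5*(0)*conj(0)]
      = (1/20)[(8) + (-8) + (-1 + sqrt(5)) + (1 + sqrt(5)) + (-sqrt(5) - 1) + (1 - sqrt(5)) + (0) + (0)] = 0/20 = 0
  <chi_7*chi_8, chi_7> = (1/20)[1*(4)*conj(2) + 1*(-4)*conj(-2) + 2*(1)*conj(1/2 - sqrt(5)/2) + 2*(-1)*conj(-sqrt(5)/2 - 1/2) + 2*(1)*conj(1/2 + sqrt(5)/2) + 2*(-1)*conj(-1/2 + sqrt(5)/2) + 5*(0)*conj(0) + 5*(0)*conj(0)]
      = (1/20)[(8) + (8) + (1 - sqrt(5)) + (1 + sqrt(5)) + (1 + sqrt(5)) + (1 - sqrt(5)) + (0) + (0)] = 20/20 = 1
  <chi_7*chi_8, chi_8> = (1/20)[1*(4)*conj(2) + 1*(-4)*conj(2) + 2*(1)*conj(-sqrt(5)/2 - 1/2) + 2*(-1)*conj(-1/2 + sqrt(5)/2) + 2*(1)*conj(-1/2 + sqrt(5)/2) + 2*(-1)*conj(-sqrt(5)/2 - 1/2) + 5*(0)*conj(0) + 5*(0)*conj(0)]
      = (1/20)[(8) + (-8) + (-sqrt(5) - 1) + (1 - sqrt(5)) + (-1 + sqrt(5)) + (1 + sqrt(5)) + (0) + (0)] = 0/20 = 0
Hence the multiplicities are chi_5: 1, chi_7: 1. Dimension check: dim(chi_7)*dim(chi_8) = 2*2 = 4 and sum (mult * dim) = 1*2 + 1*2 = 4.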